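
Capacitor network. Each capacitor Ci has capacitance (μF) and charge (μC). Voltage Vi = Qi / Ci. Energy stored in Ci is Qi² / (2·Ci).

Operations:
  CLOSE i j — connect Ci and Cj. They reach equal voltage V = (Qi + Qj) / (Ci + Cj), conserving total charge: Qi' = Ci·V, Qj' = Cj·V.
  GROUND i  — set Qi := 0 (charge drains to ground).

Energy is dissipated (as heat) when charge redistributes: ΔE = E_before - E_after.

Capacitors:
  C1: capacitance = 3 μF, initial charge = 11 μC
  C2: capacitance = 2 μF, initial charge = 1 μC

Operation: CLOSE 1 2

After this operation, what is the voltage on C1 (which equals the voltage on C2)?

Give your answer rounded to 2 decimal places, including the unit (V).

Answer: 2.40 V

Derivation:
Initial: C1(3μF, Q=11μC, V=3.67V), C2(2μF, Q=1μC, V=0.50V)
Op 1: CLOSE 1-2: Q_total=12.00, C_total=5.00, V=2.40; Q1=7.20, Q2=4.80; dissipated=6.017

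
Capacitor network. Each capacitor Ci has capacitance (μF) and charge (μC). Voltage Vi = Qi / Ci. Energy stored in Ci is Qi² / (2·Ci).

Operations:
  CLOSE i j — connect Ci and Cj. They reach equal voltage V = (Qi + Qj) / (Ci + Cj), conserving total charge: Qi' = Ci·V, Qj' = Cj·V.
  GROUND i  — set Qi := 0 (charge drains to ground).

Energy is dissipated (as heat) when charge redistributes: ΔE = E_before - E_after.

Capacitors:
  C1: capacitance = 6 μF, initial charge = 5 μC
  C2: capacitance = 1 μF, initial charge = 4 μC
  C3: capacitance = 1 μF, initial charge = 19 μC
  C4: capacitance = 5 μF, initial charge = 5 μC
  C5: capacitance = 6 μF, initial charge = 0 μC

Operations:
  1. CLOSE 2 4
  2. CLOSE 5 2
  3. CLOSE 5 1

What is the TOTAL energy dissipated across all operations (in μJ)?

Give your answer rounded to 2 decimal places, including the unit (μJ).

Initial: C1(6μF, Q=5μC, V=0.83V), C2(1μF, Q=4μC, V=4.00V), C3(1μF, Q=19μC, V=19.00V), C4(5μF, Q=5μC, V=1.00V), C5(6μF, Q=0μC, V=0.00V)
Op 1: CLOSE 2-4: Q_total=9.00, C_total=6.00, V=1.50; Q2=1.50, Q4=7.50; dissipated=3.750
Op 2: CLOSE 5-2: Q_total=1.50, C_total=7.00, V=0.21; Q5=1.29, Q2=0.21; dissipated=0.964
Op 3: CLOSE 5-1: Q_total=6.29, C_total=12.00, V=0.52; Q5=3.14, Q1=3.14; dissipated=0.575
Total dissipated: 5.289 μJ

Answer: 5.29 μJ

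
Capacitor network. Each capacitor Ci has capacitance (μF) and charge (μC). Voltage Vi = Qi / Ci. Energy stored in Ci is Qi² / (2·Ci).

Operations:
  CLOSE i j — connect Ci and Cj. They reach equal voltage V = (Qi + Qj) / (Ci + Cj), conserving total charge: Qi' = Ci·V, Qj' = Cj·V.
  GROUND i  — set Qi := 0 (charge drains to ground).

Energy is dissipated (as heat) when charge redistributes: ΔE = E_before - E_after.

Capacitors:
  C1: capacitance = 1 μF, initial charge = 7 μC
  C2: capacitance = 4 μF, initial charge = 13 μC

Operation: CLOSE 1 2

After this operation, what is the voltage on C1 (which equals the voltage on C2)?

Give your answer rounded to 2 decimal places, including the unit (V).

Initial: C1(1μF, Q=7μC, V=7.00V), C2(4μF, Q=13μC, V=3.25V)
Op 1: CLOSE 1-2: Q_total=20.00, C_total=5.00, V=4.00; Q1=4.00, Q2=16.00; dissipated=5.625

Answer: 4.00 V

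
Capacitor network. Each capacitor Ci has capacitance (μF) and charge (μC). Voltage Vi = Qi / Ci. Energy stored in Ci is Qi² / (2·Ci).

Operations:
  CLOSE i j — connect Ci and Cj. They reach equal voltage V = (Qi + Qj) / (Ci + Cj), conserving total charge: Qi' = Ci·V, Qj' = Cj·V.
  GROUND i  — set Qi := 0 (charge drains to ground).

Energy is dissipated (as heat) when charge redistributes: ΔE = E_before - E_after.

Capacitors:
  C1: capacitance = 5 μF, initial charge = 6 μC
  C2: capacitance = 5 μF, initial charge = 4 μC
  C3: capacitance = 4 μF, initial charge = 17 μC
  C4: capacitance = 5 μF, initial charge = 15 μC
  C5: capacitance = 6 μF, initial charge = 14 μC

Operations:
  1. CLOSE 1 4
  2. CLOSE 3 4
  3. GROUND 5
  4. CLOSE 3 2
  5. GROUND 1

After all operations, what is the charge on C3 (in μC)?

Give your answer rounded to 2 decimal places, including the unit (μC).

Initial: C1(5μF, Q=6μC, V=1.20V), C2(5μF, Q=4μC, V=0.80V), C3(4μF, Q=17μC, V=4.25V), C4(5μF, Q=15μC, V=3.00V), C5(6μF, Q=14μC, V=2.33V)
Op 1: CLOSE 1-4: Q_total=21.00, C_total=10.00, V=2.10; Q1=10.50, Q4=10.50; dissipated=4.050
Op 2: CLOSE 3-4: Q_total=27.50, C_total=9.00, V=3.06; Q3=12.22, Q4=15.28; dissipated=5.136
Op 3: GROUND 5: Q5=0; energy lost=16.333
Op 4: CLOSE 3-2: Q_total=16.22, C_total=9.00, V=1.80; Q3=7.21, Q2=9.01; dissipated=5.653
Op 5: GROUND 1: Q1=0; energy lost=11.025
Final charges: Q1=0.00, Q2=9.01, Q3=7.21, Q4=15.28, Q5=0.00

Answer: 7.21 μC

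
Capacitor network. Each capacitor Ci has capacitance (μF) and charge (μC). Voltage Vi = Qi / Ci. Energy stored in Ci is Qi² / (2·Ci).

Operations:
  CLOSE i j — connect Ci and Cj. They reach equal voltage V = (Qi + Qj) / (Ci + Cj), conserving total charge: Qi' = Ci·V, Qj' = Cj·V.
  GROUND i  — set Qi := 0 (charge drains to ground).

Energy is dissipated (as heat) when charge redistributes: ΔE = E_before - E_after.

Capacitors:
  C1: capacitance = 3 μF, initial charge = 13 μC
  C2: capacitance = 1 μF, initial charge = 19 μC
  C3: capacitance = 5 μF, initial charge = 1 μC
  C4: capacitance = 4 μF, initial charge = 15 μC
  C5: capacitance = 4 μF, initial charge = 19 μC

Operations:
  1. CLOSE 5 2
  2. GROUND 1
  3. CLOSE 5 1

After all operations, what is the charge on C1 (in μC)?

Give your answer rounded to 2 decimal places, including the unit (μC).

Initial: C1(3μF, Q=13μC, V=4.33V), C2(1μF, Q=19μC, V=19.00V), C3(5μF, Q=1μC, V=0.20V), C4(4μF, Q=15μC, V=3.75V), C5(4μF, Q=19μC, V=4.75V)
Op 1: CLOSE 5-2: Q_total=38.00, C_total=5.00, V=7.60; Q5=30.40, Q2=7.60; dissipated=81.225
Op 2: GROUND 1: Q1=0; energy lost=28.167
Op 3: CLOSE 5-1: Q_total=30.40, C_total=7.00, V=4.34; Q5=17.37, Q1=13.03; dissipated=49.509
Final charges: Q1=13.03, Q2=7.60, Q3=1.00, Q4=15.00, Q5=17.37

Answer: 13.03 μC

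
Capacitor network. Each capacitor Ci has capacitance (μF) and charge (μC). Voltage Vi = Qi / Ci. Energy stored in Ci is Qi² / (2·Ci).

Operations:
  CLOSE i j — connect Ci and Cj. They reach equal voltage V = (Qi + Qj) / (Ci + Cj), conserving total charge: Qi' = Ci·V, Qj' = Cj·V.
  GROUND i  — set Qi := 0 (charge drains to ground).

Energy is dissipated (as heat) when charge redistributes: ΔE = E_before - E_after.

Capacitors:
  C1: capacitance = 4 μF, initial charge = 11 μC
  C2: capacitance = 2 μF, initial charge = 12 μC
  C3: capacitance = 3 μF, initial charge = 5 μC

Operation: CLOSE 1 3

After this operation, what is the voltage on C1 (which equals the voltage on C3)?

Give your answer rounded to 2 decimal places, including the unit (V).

Answer: 2.29 V

Derivation:
Initial: C1(4μF, Q=11μC, V=2.75V), C2(2μF, Q=12μC, V=6.00V), C3(3μF, Q=5μC, V=1.67V)
Op 1: CLOSE 1-3: Q_total=16.00, C_total=7.00, V=2.29; Q1=9.14, Q3=6.86; dissipated=1.006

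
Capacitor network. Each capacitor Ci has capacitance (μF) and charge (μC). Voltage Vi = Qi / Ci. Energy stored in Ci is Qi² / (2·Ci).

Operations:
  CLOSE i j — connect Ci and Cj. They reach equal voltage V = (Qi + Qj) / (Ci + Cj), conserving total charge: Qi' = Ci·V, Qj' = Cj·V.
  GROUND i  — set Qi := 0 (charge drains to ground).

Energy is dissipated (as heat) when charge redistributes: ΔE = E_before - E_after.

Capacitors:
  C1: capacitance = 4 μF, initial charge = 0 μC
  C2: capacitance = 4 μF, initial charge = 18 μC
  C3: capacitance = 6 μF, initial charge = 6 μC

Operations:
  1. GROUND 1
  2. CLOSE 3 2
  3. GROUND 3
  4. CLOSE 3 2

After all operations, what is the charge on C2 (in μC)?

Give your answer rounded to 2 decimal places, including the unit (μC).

Initial: C1(4μF, Q=0μC, V=0.00V), C2(4μF, Q=18μC, V=4.50V), C3(6μF, Q=6μC, V=1.00V)
Op 1: GROUND 1: Q1=0; energy lost=0.000
Op 2: CLOSE 3-2: Q_total=24.00, C_total=10.00, V=2.40; Q3=14.40, Q2=9.60; dissipated=14.700
Op 3: GROUND 3: Q3=0; energy lost=17.280
Op 4: CLOSE 3-2: Q_total=9.60, C_total=10.00, V=0.96; Q3=5.76, Q2=3.84; dissipated=6.912
Final charges: Q1=0.00, Q2=3.84, Q3=5.76

Answer: 3.84 μC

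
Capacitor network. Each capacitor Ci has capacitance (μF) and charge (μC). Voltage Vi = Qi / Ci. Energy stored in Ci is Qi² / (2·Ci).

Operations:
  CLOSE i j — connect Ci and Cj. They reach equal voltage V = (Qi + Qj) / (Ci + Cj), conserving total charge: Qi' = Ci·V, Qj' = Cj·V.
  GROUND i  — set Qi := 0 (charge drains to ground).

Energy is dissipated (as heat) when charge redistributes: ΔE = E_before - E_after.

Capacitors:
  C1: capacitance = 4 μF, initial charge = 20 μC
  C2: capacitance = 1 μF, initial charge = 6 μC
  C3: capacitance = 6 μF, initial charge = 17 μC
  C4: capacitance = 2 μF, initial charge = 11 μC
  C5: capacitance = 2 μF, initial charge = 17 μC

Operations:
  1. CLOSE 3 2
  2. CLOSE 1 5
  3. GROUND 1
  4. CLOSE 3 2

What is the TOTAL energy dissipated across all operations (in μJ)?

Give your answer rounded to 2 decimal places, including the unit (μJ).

Initial: C1(4μF, Q=20μC, V=5.00V), C2(1μF, Q=6μC, V=6.00V), C3(6μF, Q=17μC, V=2.83V), C4(2μF, Q=11μC, V=5.50V), C5(2μF, Q=17μC, V=8.50V)
Op 1: CLOSE 3-2: Q_total=23.00, C_total=7.00, V=3.29; Q3=19.71, Q2=3.29; dissipated=4.298
Op 2: CLOSE 1-5: Q_total=37.00, C_total=6.00, V=6.17; Q1=24.67, Q5=12.33; dissipated=8.167
Op 3: GROUND 1: Q1=0; energy lost=76.056
Op 4: CLOSE 3-2: Q_total=23.00, C_total=7.00, V=3.29; Q3=19.71, Q2=3.29; dissipated=0.000
Total dissipated: 88.520 μJ

Answer: 88.52 μJ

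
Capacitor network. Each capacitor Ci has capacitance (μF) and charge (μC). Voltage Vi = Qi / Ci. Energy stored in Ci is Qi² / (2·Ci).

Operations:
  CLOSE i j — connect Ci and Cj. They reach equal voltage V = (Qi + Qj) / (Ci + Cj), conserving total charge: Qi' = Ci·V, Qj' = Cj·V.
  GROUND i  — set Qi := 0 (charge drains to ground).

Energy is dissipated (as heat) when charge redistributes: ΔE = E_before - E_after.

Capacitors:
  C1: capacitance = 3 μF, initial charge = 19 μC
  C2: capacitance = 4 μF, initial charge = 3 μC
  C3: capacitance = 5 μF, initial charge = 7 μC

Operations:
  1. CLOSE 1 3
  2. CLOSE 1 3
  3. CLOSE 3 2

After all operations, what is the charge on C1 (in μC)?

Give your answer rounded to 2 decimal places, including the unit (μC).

Initial: C1(3μF, Q=19μC, V=6.33V), C2(4μF, Q=3μC, V=0.75V), C3(5μF, Q=7μC, V=1.40V)
Op 1: CLOSE 1-3: Q_total=26.00, C_total=8.00, V=3.25; Q1=9.75, Q3=16.25; dissipated=22.817
Op 2: CLOSE 1-3: Q_total=26.00, C_total=8.00, V=3.25; Q1=9.75, Q3=16.25; dissipated=0.000
Op 3: CLOSE 3-2: Q_total=19.25, C_total=9.00, V=2.14; Q3=10.69, Q2=8.56; dissipated=6.944
Final charges: Q1=9.75, Q2=8.56, Q3=10.69

Answer: 9.75 μC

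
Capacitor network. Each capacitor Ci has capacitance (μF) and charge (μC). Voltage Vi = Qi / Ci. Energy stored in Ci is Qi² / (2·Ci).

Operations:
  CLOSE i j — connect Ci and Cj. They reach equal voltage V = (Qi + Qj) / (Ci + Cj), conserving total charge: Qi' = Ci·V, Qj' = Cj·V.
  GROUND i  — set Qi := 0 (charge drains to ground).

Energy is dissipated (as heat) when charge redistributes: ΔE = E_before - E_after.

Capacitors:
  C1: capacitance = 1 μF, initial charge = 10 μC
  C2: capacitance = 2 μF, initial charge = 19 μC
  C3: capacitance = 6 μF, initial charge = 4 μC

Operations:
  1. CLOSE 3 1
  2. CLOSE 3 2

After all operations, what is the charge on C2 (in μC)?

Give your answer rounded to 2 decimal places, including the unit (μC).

Answer: 7.75 μC

Derivation:
Initial: C1(1μF, Q=10μC, V=10.00V), C2(2μF, Q=19μC, V=9.50V), C3(6μF, Q=4μC, V=0.67V)
Op 1: CLOSE 3-1: Q_total=14.00, C_total=7.00, V=2.00; Q3=12.00, Q1=2.00; dissipated=37.333
Op 2: CLOSE 3-2: Q_total=31.00, C_total=8.00, V=3.88; Q3=23.25, Q2=7.75; dissipated=42.188
Final charges: Q1=2.00, Q2=7.75, Q3=23.25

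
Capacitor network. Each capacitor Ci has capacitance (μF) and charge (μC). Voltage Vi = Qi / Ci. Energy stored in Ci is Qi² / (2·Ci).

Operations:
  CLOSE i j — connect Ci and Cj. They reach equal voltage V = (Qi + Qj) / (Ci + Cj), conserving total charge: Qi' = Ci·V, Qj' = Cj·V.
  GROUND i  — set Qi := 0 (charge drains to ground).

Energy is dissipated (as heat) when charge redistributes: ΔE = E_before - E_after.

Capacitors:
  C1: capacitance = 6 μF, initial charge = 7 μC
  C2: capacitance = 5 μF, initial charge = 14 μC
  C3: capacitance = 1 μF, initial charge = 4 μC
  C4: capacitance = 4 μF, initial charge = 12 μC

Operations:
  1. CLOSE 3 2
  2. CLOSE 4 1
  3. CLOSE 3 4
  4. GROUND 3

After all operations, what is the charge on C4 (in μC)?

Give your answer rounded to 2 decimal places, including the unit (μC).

Initial: C1(6μF, Q=7μC, V=1.17V), C2(5μF, Q=14μC, V=2.80V), C3(1μF, Q=4μC, V=4.00V), C4(4μF, Q=12μC, V=3.00V)
Op 1: CLOSE 3-2: Q_total=18.00, C_total=6.00, V=3.00; Q3=3.00, Q2=15.00; dissipated=0.600
Op 2: CLOSE 4-1: Q_total=19.00, C_total=10.00, V=1.90; Q4=7.60, Q1=11.40; dissipated=4.033
Op 3: CLOSE 3-4: Q_total=10.60, C_total=5.00, V=2.12; Q3=2.12, Q4=8.48; dissipated=0.484
Op 4: GROUND 3: Q3=0; energy lost=2.247
Final charges: Q1=11.40, Q2=15.00, Q3=0.00, Q4=8.48

Answer: 8.48 μC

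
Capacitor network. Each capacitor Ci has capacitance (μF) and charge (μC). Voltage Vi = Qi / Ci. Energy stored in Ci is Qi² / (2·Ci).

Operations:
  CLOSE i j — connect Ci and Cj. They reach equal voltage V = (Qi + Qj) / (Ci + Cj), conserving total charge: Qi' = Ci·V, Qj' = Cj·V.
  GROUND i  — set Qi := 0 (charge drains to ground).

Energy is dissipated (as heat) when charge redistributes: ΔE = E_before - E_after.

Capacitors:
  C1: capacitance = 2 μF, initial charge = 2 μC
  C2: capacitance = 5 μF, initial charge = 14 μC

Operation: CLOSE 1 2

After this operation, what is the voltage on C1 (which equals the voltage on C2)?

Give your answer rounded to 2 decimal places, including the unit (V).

Initial: C1(2μF, Q=2μC, V=1.00V), C2(5μF, Q=14μC, V=2.80V)
Op 1: CLOSE 1-2: Q_total=16.00, C_total=7.00, V=2.29; Q1=4.57, Q2=11.43; dissipated=2.314

Answer: 2.29 V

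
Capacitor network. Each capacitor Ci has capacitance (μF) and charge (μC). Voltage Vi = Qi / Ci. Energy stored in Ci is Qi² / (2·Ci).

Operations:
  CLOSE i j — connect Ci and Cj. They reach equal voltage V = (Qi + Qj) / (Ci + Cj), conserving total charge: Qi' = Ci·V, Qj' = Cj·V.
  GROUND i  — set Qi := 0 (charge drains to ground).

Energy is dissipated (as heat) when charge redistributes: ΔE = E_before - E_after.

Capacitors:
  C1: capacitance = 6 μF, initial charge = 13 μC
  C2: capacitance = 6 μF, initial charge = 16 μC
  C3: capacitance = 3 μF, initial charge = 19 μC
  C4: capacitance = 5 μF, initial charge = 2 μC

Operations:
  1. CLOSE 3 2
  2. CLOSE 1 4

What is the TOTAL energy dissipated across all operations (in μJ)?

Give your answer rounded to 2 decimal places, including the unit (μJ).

Initial: C1(6μF, Q=13μC, V=2.17V), C2(6μF, Q=16μC, V=2.67V), C3(3μF, Q=19μC, V=6.33V), C4(5μF, Q=2μC, V=0.40V)
Op 1: CLOSE 3-2: Q_total=35.00, C_total=9.00, V=3.89; Q3=11.67, Q2=23.33; dissipated=13.444
Op 2: CLOSE 1-4: Q_total=15.00, C_total=11.00, V=1.36; Q1=8.18, Q4=6.82; dissipated=4.256
Total dissipated: 17.701 μJ

Answer: 17.70 μJ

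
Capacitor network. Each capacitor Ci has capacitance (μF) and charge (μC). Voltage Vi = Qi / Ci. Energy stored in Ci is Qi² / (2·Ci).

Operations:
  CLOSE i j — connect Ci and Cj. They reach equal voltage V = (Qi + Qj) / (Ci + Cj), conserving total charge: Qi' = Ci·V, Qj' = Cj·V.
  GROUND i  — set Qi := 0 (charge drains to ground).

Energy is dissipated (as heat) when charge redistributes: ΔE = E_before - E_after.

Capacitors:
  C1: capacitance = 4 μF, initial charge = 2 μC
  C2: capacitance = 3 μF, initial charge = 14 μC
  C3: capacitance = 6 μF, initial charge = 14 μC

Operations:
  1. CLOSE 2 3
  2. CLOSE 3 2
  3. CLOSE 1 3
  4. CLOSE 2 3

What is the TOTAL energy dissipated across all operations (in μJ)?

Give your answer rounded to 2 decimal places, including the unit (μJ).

Initial: C1(4μF, Q=2μC, V=0.50V), C2(3μF, Q=14μC, V=4.67V), C3(6μF, Q=14μC, V=2.33V)
Op 1: CLOSE 2-3: Q_total=28.00, C_total=9.00, V=3.11; Q2=9.33, Q3=18.67; dissipated=5.444
Op 2: CLOSE 3-2: Q_total=28.00, C_total=9.00, V=3.11; Q3=18.67, Q2=9.33; dissipated=0.000
Op 3: CLOSE 1-3: Q_total=20.67, C_total=10.00, V=2.07; Q1=8.27, Q3=12.40; dissipated=8.181
Op 4: CLOSE 2-3: Q_total=21.73, C_total=9.00, V=2.41; Q2=7.24, Q3=14.49; dissipated=1.091
Total dissipated: 14.717 μJ

Answer: 14.72 μJ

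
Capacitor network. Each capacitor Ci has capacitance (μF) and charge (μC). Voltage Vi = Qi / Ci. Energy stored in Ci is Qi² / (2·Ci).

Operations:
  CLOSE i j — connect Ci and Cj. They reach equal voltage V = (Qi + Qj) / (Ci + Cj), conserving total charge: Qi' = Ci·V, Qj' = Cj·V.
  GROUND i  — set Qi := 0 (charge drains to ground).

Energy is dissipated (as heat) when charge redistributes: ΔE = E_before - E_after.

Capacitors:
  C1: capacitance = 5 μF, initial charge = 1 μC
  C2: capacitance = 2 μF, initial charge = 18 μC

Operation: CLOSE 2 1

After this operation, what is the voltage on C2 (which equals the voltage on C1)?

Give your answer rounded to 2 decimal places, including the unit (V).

Initial: C1(5μF, Q=1μC, V=0.20V), C2(2μF, Q=18μC, V=9.00V)
Op 1: CLOSE 2-1: Q_total=19.00, C_total=7.00, V=2.71; Q2=5.43, Q1=13.57; dissipated=55.314

Answer: 2.71 V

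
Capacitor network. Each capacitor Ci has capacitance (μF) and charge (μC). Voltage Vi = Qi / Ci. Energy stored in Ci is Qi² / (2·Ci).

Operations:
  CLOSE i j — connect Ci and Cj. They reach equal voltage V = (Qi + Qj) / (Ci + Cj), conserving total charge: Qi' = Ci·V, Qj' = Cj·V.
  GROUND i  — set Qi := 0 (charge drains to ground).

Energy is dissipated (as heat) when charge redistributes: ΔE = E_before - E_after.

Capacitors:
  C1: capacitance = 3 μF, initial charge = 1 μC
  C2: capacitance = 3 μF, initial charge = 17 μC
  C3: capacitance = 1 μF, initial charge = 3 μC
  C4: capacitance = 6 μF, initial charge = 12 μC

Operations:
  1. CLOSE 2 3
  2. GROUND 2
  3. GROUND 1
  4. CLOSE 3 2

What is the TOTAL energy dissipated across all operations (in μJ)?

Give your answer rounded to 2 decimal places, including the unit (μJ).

Answer: 49.71 μJ

Derivation:
Initial: C1(3μF, Q=1μC, V=0.33V), C2(3μF, Q=17μC, V=5.67V), C3(1μF, Q=3μC, V=3.00V), C4(6μF, Q=12μC, V=2.00V)
Op 1: CLOSE 2-3: Q_total=20.00, C_total=4.00, V=5.00; Q2=15.00, Q3=5.00; dissipated=2.667
Op 2: GROUND 2: Q2=0; energy lost=37.500
Op 3: GROUND 1: Q1=0; energy lost=0.167
Op 4: CLOSE 3-2: Q_total=5.00, C_total=4.00, V=1.25; Q3=1.25, Q2=3.75; dissipated=9.375
Total dissipated: 49.708 μJ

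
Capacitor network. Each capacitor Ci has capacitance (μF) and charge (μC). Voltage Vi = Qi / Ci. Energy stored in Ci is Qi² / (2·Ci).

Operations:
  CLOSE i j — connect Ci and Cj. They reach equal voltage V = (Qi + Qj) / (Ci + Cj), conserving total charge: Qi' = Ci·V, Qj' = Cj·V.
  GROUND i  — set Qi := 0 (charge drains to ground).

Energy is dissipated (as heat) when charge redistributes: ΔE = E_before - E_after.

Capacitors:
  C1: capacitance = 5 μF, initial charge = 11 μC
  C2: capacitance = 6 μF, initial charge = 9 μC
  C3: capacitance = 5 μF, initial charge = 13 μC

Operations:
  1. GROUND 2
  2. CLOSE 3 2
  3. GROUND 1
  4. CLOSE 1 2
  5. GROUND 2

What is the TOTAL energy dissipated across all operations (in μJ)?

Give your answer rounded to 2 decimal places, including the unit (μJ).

Answer: 31.22 μJ

Derivation:
Initial: C1(5μF, Q=11μC, V=2.20V), C2(6μF, Q=9μC, V=1.50V), C3(5μF, Q=13μC, V=2.60V)
Op 1: GROUND 2: Q2=0; energy lost=6.750
Op 2: CLOSE 3-2: Q_total=13.00, C_total=11.00, V=1.18; Q3=5.91, Q2=7.09; dissipated=9.218
Op 3: GROUND 1: Q1=0; energy lost=12.100
Op 4: CLOSE 1-2: Q_total=7.09, C_total=11.00, V=0.64; Q1=3.22, Q2=3.87; dissipated=1.905
Op 5: GROUND 2: Q2=0; energy lost=1.247
Total dissipated: 31.219 μJ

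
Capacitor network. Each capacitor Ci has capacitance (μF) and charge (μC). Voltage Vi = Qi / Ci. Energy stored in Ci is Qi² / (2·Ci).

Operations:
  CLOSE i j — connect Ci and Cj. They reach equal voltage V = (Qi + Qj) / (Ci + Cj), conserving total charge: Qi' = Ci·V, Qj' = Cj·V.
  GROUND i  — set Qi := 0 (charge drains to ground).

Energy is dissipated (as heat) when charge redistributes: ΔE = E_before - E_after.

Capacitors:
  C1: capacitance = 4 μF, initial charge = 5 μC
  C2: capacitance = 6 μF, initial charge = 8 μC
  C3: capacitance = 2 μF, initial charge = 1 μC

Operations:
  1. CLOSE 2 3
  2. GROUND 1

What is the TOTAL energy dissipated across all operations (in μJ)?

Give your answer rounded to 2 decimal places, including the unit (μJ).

Initial: C1(4μF, Q=5μC, V=1.25V), C2(6μF, Q=8μC, V=1.33V), C3(2μF, Q=1μC, V=0.50V)
Op 1: CLOSE 2-3: Q_total=9.00, C_total=8.00, V=1.12; Q2=6.75, Q3=2.25; dissipated=0.521
Op 2: GROUND 1: Q1=0; energy lost=3.125
Total dissipated: 3.646 μJ

Answer: 3.65 μJ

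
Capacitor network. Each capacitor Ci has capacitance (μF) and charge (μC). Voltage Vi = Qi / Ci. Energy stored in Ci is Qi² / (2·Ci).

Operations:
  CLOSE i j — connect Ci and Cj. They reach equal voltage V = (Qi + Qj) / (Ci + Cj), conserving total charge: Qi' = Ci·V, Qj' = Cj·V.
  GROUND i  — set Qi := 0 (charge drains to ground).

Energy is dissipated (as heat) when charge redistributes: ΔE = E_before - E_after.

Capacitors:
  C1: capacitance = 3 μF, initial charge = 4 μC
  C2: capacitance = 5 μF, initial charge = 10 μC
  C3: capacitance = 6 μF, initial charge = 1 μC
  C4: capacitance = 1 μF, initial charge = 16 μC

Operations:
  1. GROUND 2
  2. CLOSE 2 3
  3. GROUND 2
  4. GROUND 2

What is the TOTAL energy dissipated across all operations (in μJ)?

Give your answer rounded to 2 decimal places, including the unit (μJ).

Initial: C1(3μF, Q=4μC, V=1.33V), C2(5μF, Q=10μC, V=2.00V), C3(6μF, Q=1μC, V=0.17V), C4(1μF, Q=16μC, V=16.00V)
Op 1: GROUND 2: Q2=0; energy lost=10.000
Op 2: CLOSE 2-3: Q_total=1.00, C_total=11.00, V=0.09; Q2=0.45, Q3=0.55; dissipated=0.038
Op 3: GROUND 2: Q2=0; energy lost=0.021
Op 4: GROUND 2: Q2=0; energy lost=0.000
Total dissipated: 10.059 μJ

Answer: 10.06 μJ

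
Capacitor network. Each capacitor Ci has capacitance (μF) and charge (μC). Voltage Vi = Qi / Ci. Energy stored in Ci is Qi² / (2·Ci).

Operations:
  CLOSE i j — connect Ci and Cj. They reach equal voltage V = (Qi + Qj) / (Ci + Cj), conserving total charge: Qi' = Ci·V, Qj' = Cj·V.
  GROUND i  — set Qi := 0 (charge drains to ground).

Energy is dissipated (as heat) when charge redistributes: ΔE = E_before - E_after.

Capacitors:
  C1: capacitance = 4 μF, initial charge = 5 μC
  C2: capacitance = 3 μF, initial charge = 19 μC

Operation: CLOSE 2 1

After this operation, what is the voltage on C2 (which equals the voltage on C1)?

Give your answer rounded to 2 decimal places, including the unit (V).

Initial: C1(4μF, Q=5μC, V=1.25V), C2(3μF, Q=19μC, V=6.33V)
Op 1: CLOSE 2-1: Q_total=24.00, C_total=7.00, V=3.43; Q2=10.29, Q1=13.71; dissipated=22.149

Answer: 3.43 V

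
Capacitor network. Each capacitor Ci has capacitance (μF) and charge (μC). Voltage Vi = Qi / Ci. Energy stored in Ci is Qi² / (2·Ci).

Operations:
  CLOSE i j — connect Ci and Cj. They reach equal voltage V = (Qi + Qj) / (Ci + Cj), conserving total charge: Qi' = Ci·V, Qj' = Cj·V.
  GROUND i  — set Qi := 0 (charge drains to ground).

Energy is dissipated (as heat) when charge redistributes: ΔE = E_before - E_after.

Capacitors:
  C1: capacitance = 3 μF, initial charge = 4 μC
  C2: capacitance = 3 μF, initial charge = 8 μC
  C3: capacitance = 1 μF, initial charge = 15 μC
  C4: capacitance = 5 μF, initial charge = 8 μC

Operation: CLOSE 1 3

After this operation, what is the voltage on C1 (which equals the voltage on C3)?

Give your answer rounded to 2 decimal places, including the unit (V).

Initial: C1(3μF, Q=4μC, V=1.33V), C2(3μF, Q=8μC, V=2.67V), C3(1μF, Q=15μC, V=15.00V), C4(5μF, Q=8μC, V=1.60V)
Op 1: CLOSE 1-3: Q_total=19.00, C_total=4.00, V=4.75; Q1=14.25, Q3=4.75; dissipated=70.042

Answer: 4.75 V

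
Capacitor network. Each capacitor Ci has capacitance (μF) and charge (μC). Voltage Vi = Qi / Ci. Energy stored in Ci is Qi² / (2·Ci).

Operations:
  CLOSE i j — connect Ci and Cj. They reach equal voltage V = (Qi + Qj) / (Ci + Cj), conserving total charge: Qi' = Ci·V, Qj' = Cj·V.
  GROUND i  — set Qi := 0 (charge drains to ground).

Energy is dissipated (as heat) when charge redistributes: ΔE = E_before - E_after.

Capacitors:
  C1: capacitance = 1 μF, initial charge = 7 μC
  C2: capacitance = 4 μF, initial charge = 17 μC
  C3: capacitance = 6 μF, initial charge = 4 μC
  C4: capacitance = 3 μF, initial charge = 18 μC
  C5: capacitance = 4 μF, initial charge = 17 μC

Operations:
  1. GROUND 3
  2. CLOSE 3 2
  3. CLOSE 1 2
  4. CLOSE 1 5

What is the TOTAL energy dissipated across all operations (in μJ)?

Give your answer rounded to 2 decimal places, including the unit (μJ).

Answer: 35.13 μJ

Derivation:
Initial: C1(1μF, Q=7μC, V=7.00V), C2(4μF, Q=17μC, V=4.25V), C3(6μF, Q=4μC, V=0.67V), C4(3μF, Q=18μC, V=6.00V), C5(4μF, Q=17μC, V=4.25V)
Op 1: GROUND 3: Q3=0; energy lost=1.333
Op 2: CLOSE 3-2: Q_total=17.00, C_total=10.00, V=1.70; Q3=10.20, Q2=6.80; dissipated=21.675
Op 3: CLOSE 1-2: Q_total=13.80, C_total=5.00, V=2.76; Q1=2.76, Q2=11.04; dissipated=11.236
Op 4: CLOSE 1-5: Q_total=19.76, C_total=5.00, V=3.95; Q1=3.95, Q5=15.81; dissipated=0.888
Total dissipated: 35.132 μJ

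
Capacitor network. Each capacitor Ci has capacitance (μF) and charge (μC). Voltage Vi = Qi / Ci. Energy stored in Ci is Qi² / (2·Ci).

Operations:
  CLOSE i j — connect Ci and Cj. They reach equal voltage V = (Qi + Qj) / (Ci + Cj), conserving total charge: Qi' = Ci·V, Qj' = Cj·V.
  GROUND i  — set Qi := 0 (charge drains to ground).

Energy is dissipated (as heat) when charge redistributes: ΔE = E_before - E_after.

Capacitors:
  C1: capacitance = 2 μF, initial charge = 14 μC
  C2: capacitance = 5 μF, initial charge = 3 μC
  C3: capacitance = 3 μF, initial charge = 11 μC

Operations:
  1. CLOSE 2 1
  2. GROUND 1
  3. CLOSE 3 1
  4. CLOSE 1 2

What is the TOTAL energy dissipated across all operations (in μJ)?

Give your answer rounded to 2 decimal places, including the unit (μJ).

Answer: 43.26 μJ

Derivation:
Initial: C1(2μF, Q=14μC, V=7.00V), C2(5μF, Q=3μC, V=0.60V), C3(3μF, Q=11μC, V=3.67V)
Op 1: CLOSE 2-1: Q_total=17.00, C_total=7.00, V=2.43; Q2=12.14, Q1=4.86; dissipated=29.257
Op 2: GROUND 1: Q1=0; energy lost=5.898
Op 3: CLOSE 3-1: Q_total=11.00, C_total=5.00, V=2.20; Q3=6.60, Q1=4.40; dissipated=8.067
Op 4: CLOSE 1-2: Q_total=16.54, C_total=7.00, V=2.36; Q1=4.73, Q2=11.82; dissipated=0.037
Total dissipated: 43.259 μJ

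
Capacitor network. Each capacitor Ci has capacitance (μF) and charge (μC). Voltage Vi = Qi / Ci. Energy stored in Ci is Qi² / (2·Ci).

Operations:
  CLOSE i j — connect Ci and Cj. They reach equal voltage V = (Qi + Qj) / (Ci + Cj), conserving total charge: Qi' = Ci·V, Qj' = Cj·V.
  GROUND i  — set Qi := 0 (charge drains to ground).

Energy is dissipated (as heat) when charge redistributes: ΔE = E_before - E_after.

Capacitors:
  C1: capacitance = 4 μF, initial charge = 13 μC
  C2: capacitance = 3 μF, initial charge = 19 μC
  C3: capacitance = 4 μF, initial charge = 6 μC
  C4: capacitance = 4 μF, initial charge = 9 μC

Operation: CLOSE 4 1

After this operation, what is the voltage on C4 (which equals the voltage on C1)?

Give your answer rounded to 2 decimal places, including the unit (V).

Initial: C1(4μF, Q=13μC, V=3.25V), C2(3μF, Q=19μC, V=6.33V), C3(4μF, Q=6μC, V=1.50V), C4(4μF, Q=9μC, V=2.25V)
Op 1: CLOSE 4-1: Q_total=22.00, C_total=8.00, V=2.75; Q4=11.00, Q1=11.00; dissipated=1.000

Answer: 2.75 V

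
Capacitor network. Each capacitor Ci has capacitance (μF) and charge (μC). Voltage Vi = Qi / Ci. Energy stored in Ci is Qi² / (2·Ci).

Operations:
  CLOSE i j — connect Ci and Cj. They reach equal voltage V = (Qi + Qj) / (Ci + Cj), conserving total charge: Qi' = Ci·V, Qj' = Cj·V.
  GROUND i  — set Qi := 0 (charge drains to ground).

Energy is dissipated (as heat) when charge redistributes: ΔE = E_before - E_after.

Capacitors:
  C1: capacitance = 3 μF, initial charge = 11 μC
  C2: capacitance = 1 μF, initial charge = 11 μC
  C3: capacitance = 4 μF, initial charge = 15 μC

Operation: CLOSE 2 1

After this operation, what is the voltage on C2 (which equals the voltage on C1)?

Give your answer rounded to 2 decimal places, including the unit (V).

Answer: 5.50 V

Derivation:
Initial: C1(3μF, Q=11μC, V=3.67V), C2(1μF, Q=11μC, V=11.00V), C3(4μF, Q=15μC, V=3.75V)
Op 1: CLOSE 2-1: Q_total=22.00, C_total=4.00, V=5.50; Q2=5.50, Q1=16.50; dissipated=20.167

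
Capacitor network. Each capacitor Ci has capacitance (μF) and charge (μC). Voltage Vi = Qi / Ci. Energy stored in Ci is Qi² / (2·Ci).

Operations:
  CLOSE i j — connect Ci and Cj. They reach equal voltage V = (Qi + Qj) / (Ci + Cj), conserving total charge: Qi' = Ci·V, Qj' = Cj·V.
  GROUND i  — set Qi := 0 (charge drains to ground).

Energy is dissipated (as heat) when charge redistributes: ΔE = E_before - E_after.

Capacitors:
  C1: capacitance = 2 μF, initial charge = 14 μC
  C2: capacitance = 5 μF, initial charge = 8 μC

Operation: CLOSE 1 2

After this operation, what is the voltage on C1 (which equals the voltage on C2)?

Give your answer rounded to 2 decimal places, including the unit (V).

Initial: C1(2μF, Q=14μC, V=7.00V), C2(5μF, Q=8μC, V=1.60V)
Op 1: CLOSE 1-2: Q_total=22.00, C_total=7.00, V=3.14; Q1=6.29, Q2=15.71; dissipated=20.829

Answer: 3.14 V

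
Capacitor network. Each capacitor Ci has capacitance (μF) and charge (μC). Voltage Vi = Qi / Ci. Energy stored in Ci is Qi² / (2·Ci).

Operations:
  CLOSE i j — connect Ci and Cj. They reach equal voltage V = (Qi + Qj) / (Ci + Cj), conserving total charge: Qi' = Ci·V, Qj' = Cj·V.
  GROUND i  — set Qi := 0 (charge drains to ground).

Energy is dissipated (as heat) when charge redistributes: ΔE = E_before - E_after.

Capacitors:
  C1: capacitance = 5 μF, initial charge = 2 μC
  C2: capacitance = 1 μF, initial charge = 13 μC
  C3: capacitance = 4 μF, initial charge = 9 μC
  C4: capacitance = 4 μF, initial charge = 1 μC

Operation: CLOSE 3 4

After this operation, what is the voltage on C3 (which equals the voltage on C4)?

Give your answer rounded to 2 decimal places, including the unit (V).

Initial: C1(5μF, Q=2μC, V=0.40V), C2(1μF, Q=13μC, V=13.00V), C3(4μF, Q=9μC, V=2.25V), C4(4μF, Q=1μC, V=0.25V)
Op 1: CLOSE 3-4: Q_total=10.00, C_total=8.00, V=1.25; Q3=5.00, Q4=5.00; dissipated=4.000

Answer: 1.25 V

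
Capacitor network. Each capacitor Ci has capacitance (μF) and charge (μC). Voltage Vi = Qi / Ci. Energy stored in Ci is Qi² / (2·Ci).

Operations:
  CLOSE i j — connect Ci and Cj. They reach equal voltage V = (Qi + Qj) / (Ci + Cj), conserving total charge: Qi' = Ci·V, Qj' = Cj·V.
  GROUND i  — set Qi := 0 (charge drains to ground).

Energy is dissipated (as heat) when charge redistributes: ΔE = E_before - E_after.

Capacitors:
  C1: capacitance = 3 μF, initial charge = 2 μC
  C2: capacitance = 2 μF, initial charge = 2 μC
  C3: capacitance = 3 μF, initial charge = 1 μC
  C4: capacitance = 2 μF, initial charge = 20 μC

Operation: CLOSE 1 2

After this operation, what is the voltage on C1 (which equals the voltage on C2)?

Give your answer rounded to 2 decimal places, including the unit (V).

Answer: 0.80 V

Derivation:
Initial: C1(3μF, Q=2μC, V=0.67V), C2(2μF, Q=2μC, V=1.00V), C3(3μF, Q=1μC, V=0.33V), C4(2μF, Q=20μC, V=10.00V)
Op 1: CLOSE 1-2: Q_total=4.00, C_total=5.00, V=0.80; Q1=2.40, Q2=1.60; dissipated=0.067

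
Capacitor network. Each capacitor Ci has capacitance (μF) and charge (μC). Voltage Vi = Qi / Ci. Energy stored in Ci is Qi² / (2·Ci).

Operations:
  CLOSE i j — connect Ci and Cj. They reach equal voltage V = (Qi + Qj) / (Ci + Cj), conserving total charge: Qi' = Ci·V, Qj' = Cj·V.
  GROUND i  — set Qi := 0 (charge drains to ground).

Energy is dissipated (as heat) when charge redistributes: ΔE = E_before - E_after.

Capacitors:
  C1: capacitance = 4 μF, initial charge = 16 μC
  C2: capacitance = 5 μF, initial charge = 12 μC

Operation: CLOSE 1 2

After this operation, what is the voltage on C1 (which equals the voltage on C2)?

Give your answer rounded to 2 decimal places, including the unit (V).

Initial: C1(4μF, Q=16μC, V=4.00V), C2(5μF, Q=12μC, V=2.40V)
Op 1: CLOSE 1-2: Q_total=28.00, C_total=9.00, V=3.11; Q1=12.44, Q2=15.56; dissipated=2.844

Answer: 3.11 V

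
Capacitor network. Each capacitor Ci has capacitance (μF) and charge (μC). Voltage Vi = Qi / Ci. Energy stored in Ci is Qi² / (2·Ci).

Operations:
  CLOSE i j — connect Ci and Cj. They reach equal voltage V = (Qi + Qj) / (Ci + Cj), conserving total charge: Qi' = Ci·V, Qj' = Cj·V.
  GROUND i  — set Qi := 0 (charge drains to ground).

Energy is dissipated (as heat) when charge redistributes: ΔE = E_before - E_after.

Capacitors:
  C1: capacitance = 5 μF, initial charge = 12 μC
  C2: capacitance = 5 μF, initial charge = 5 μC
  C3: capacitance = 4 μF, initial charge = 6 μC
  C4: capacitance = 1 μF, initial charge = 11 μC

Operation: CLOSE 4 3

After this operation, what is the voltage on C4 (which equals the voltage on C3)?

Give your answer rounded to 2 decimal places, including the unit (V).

Answer: 3.40 V

Derivation:
Initial: C1(5μF, Q=12μC, V=2.40V), C2(5μF, Q=5μC, V=1.00V), C3(4μF, Q=6μC, V=1.50V), C4(1μF, Q=11μC, V=11.00V)
Op 1: CLOSE 4-3: Q_total=17.00, C_total=5.00, V=3.40; Q4=3.40, Q3=13.60; dissipated=36.100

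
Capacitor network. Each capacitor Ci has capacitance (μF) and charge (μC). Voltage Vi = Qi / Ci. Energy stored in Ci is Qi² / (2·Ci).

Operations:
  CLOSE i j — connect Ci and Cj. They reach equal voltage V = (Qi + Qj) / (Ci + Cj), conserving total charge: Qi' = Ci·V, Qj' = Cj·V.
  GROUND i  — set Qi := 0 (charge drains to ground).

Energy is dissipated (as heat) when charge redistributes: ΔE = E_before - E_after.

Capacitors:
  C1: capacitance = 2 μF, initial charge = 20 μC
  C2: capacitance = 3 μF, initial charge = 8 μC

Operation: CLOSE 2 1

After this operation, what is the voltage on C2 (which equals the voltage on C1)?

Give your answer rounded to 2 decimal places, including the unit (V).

Answer: 5.60 V

Derivation:
Initial: C1(2μF, Q=20μC, V=10.00V), C2(3μF, Q=8μC, V=2.67V)
Op 1: CLOSE 2-1: Q_total=28.00, C_total=5.00, V=5.60; Q2=16.80, Q1=11.20; dissipated=32.267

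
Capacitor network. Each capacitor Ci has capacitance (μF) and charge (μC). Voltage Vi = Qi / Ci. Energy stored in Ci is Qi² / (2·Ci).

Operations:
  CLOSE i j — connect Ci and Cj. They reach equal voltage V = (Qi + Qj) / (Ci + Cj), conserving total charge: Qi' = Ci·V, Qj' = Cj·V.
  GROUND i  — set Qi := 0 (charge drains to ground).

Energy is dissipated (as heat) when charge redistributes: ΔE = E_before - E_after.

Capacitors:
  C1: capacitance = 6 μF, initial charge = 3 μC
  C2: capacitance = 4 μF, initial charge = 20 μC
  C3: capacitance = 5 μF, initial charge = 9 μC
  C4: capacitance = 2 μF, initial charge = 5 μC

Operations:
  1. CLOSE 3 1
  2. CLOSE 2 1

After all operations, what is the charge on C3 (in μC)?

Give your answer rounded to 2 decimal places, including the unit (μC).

Answer: 5.45 μC

Derivation:
Initial: C1(6μF, Q=3μC, V=0.50V), C2(4μF, Q=20μC, V=5.00V), C3(5μF, Q=9μC, V=1.80V), C4(2μF, Q=5μC, V=2.50V)
Op 1: CLOSE 3-1: Q_total=12.00, C_total=11.00, V=1.09; Q3=5.45, Q1=6.55; dissipated=2.305
Op 2: CLOSE 2-1: Q_total=26.55, C_total=10.00, V=2.65; Q2=10.62, Q1=15.93; dissipated=18.337
Final charges: Q1=15.93, Q2=10.62, Q3=5.45, Q4=5.00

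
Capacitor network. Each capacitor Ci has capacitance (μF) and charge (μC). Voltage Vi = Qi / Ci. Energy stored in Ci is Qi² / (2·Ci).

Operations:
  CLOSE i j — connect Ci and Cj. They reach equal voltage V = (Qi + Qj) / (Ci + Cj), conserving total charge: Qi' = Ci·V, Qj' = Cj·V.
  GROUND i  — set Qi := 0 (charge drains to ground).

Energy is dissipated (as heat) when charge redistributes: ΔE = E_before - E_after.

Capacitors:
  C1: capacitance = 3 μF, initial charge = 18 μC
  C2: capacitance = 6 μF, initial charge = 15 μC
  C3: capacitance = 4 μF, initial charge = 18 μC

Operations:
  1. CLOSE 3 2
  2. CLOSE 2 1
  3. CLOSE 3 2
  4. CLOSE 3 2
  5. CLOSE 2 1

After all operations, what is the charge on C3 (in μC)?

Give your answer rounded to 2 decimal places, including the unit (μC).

Initial: C1(3μF, Q=18μC, V=6.00V), C2(6μF, Q=15μC, V=2.50V), C3(4μF, Q=18μC, V=4.50V)
Op 1: CLOSE 3-2: Q_total=33.00, C_total=10.00, V=3.30; Q3=13.20, Q2=19.80; dissipated=4.800
Op 2: CLOSE 2-1: Q_total=37.80, C_total=9.00, V=4.20; Q2=25.20, Q1=12.60; dissipated=7.290
Op 3: CLOSE 3-2: Q_total=38.40, C_total=10.00, V=3.84; Q3=15.36, Q2=23.04; dissipated=0.972
Op 4: CLOSE 3-2: Q_total=38.40, C_total=10.00, V=3.84; Q3=15.36, Q2=23.04; dissipated=0.000
Op 5: CLOSE 2-1: Q_total=35.64, C_total=9.00, V=3.96; Q2=23.76, Q1=11.88; dissipated=0.130
Final charges: Q1=11.88, Q2=23.76, Q3=15.36

Answer: 15.36 μC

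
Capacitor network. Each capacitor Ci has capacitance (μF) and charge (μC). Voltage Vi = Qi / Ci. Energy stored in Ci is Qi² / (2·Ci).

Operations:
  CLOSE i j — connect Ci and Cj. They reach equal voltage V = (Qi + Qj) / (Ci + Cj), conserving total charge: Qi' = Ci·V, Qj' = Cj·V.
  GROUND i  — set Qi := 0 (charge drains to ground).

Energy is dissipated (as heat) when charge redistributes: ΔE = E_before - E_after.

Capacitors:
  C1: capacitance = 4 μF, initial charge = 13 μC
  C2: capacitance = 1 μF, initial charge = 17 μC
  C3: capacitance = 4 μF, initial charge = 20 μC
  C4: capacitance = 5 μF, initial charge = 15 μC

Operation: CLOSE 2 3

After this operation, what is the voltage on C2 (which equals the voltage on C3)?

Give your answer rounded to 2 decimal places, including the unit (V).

Answer: 7.40 V

Derivation:
Initial: C1(4μF, Q=13μC, V=3.25V), C2(1μF, Q=17μC, V=17.00V), C3(4μF, Q=20μC, V=5.00V), C4(5μF, Q=15μC, V=3.00V)
Op 1: CLOSE 2-3: Q_total=37.00, C_total=5.00, V=7.40; Q2=7.40, Q3=29.60; dissipated=57.600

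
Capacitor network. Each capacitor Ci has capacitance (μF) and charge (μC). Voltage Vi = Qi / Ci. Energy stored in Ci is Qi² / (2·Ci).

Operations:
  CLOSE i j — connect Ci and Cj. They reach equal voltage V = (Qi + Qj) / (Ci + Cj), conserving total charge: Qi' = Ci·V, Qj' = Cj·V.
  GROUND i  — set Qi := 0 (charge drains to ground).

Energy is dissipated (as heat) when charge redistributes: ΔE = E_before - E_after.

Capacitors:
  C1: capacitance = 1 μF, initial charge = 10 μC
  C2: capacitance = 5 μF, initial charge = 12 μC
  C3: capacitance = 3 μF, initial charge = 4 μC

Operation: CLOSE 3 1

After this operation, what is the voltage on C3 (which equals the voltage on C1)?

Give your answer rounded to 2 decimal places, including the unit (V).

Initial: C1(1μF, Q=10μC, V=10.00V), C2(5μF, Q=12μC, V=2.40V), C3(3μF, Q=4μC, V=1.33V)
Op 1: CLOSE 3-1: Q_total=14.00, C_total=4.00, V=3.50; Q3=10.50, Q1=3.50; dissipated=28.167

Answer: 3.50 V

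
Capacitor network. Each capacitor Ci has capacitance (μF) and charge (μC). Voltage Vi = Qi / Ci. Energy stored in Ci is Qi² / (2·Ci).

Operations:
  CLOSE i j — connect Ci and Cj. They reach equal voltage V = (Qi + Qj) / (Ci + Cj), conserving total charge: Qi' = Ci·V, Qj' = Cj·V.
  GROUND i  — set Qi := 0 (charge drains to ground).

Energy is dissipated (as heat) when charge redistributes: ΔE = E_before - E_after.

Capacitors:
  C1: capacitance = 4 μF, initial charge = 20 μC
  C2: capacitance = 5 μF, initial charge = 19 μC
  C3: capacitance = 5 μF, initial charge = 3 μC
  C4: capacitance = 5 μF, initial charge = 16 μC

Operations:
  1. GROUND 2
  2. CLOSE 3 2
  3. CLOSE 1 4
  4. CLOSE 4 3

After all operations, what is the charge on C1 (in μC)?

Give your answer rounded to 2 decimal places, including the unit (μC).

Initial: C1(4μF, Q=20μC, V=5.00V), C2(5μF, Q=19μC, V=3.80V), C3(5μF, Q=3μC, V=0.60V), C4(5μF, Q=16μC, V=3.20V)
Op 1: GROUND 2: Q2=0; energy lost=36.100
Op 2: CLOSE 3-2: Q_total=3.00, C_total=10.00, V=0.30; Q3=1.50, Q2=1.50; dissipated=0.450
Op 3: CLOSE 1-4: Q_total=36.00, C_total=9.00, V=4.00; Q1=16.00, Q4=20.00; dissipated=3.600
Op 4: CLOSE 4-3: Q_total=21.50, C_total=10.00, V=2.15; Q4=10.75, Q3=10.75; dissipated=17.113
Final charges: Q1=16.00, Q2=1.50, Q3=10.75, Q4=10.75

Answer: 16.00 μC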